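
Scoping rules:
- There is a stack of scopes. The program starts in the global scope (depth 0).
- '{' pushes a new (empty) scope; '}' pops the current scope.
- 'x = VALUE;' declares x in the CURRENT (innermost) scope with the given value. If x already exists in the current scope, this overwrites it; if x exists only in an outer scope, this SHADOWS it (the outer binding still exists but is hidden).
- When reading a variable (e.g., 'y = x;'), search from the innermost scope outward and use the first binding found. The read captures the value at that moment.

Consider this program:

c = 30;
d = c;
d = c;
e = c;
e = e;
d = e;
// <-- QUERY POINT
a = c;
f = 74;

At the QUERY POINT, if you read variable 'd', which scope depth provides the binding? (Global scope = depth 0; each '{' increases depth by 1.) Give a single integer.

Step 1: declare c=30 at depth 0
Step 2: declare d=(read c)=30 at depth 0
Step 3: declare d=(read c)=30 at depth 0
Step 4: declare e=(read c)=30 at depth 0
Step 5: declare e=(read e)=30 at depth 0
Step 6: declare d=(read e)=30 at depth 0
Visible at query point: c=30 d=30 e=30

Answer: 0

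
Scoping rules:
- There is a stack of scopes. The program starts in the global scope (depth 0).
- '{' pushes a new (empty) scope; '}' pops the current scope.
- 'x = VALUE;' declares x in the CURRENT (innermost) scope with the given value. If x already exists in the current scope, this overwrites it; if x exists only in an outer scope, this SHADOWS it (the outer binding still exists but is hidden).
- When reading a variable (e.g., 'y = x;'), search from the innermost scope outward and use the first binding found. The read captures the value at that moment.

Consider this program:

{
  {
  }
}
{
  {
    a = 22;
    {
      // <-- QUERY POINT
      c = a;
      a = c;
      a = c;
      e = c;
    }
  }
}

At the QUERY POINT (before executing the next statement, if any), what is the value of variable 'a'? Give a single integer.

Step 1: enter scope (depth=1)
Step 2: enter scope (depth=2)
Step 3: exit scope (depth=1)
Step 4: exit scope (depth=0)
Step 5: enter scope (depth=1)
Step 6: enter scope (depth=2)
Step 7: declare a=22 at depth 2
Step 8: enter scope (depth=3)
Visible at query point: a=22

Answer: 22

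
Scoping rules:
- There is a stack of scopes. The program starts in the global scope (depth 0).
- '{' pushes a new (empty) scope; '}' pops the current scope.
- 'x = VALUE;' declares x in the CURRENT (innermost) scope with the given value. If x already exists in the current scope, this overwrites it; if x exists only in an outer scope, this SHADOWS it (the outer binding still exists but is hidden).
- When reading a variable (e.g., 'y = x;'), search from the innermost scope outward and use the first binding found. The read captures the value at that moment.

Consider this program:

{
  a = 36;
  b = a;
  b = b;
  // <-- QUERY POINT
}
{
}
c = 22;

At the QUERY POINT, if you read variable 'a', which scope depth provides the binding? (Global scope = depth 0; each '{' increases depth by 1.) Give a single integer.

Answer: 1

Derivation:
Step 1: enter scope (depth=1)
Step 2: declare a=36 at depth 1
Step 3: declare b=(read a)=36 at depth 1
Step 4: declare b=(read b)=36 at depth 1
Visible at query point: a=36 b=36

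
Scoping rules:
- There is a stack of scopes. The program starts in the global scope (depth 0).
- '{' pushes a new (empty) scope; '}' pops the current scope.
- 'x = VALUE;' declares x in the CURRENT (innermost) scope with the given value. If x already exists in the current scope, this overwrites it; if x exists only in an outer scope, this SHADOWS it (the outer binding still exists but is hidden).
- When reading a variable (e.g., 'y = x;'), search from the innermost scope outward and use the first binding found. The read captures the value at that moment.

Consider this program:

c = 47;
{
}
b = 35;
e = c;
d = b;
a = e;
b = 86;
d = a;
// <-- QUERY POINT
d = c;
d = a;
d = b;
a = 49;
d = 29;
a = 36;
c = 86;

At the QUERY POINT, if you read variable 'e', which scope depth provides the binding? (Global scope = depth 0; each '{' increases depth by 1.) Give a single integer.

Step 1: declare c=47 at depth 0
Step 2: enter scope (depth=1)
Step 3: exit scope (depth=0)
Step 4: declare b=35 at depth 0
Step 5: declare e=(read c)=47 at depth 0
Step 6: declare d=(read b)=35 at depth 0
Step 7: declare a=(read e)=47 at depth 0
Step 8: declare b=86 at depth 0
Step 9: declare d=(read a)=47 at depth 0
Visible at query point: a=47 b=86 c=47 d=47 e=47

Answer: 0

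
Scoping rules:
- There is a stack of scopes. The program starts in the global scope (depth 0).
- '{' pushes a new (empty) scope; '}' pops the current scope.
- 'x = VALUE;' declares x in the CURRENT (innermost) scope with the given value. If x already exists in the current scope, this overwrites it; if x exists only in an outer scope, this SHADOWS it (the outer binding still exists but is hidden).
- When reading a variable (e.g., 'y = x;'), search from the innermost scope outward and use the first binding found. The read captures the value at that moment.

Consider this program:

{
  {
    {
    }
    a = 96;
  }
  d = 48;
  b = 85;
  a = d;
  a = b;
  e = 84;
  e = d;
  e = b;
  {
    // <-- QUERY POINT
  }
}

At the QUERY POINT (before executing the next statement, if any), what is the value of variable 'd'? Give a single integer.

Step 1: enter scope (depth=1)
Step 2: enter scope (depth=2)
Step 3: enter scope (depth=3)
Step 4: exit scope (depth=2)
Step 5: declare a=96 at depth 2
Step 6: exit scope (depth=1)
Step 7: declare d=48 at depth 1
Step 8: declare b=85 at depth 1
Step 9: declare a=(read d)=48 at depth 1
Step 10: declare a=(read b)=85 at depth 1
Step 11: declare e=84 at depth 1
Step 12: declare e=(read d)=48 at depth 1
Step 13: declare e=(read b)=85 at depth 1
Step 14: enter scope (depth=2)
Visible at query point: a=85 b=85 d=48 e=85

Answer: 48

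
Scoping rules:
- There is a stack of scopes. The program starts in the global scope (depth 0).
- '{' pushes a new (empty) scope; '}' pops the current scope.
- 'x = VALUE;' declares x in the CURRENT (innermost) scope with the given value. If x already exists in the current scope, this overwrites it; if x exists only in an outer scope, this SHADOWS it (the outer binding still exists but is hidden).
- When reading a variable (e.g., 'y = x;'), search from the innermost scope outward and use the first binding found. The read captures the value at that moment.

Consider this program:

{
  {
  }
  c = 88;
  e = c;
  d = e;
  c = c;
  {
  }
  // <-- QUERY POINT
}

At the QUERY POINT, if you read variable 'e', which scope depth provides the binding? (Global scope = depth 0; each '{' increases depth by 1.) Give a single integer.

Answer: 1

Derivation:
Step 1: enter scope (depth=1)
Step 2: enter scope (depth=2)
Step 3: exit scope (depth=1)
Step 4: declare c=88 at depth 1
Step 5: declare e=(read c)=88 at depth 1
Step 6: declare d=(read e)=88 at depth 1
Step 7: declare c=(read c)=88 at depth 1
Step 8: enter scope (depth=2)
Step 9: exit scope (depth=1)
Visible at query point: c=88 d=88 e=88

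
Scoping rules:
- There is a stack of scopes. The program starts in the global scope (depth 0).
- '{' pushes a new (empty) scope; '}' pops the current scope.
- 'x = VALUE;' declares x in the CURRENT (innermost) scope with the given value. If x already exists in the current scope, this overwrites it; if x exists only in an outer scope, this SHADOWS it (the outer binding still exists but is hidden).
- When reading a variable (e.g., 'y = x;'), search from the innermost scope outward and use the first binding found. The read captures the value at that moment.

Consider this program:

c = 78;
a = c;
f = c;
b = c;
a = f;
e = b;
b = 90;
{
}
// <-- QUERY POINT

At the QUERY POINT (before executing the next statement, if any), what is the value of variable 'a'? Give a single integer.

Step 1: declare c=78 at depth 0
Step 2: declare a=(read c)=78 at depth 0
Step 3: declare f=(read c)=78 at depth 0
Step 4: declare b=(read c)=78 at depth 0
Step 5: declare a=(read f)=78 at depth 0
Step 6: declare e=(read b)=78 at depth 0
Step 7: declare b=90 at depth 0
Step 8: enter scope (depth=1)
Step 9: exit scope (depth=0)
Visible at query point: a=78 b=90 c=78 e=78 f=78

Answer: 78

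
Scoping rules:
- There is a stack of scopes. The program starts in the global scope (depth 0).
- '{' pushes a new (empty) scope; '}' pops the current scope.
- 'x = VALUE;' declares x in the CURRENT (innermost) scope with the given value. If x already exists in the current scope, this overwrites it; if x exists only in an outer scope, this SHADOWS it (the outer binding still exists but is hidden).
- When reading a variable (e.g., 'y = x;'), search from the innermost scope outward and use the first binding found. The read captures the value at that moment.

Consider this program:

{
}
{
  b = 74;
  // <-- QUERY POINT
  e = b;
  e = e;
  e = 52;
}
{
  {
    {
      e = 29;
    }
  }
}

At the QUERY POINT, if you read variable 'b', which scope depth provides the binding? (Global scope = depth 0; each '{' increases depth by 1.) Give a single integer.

Answer: 1

Derivation:
Step 1: enter scope (depth=1)
Step 2: exit scope (depth=0)
Step 3: enter scope (depth=1)
Step 4: declare b=74 at depth 1
Visible at query point: b=74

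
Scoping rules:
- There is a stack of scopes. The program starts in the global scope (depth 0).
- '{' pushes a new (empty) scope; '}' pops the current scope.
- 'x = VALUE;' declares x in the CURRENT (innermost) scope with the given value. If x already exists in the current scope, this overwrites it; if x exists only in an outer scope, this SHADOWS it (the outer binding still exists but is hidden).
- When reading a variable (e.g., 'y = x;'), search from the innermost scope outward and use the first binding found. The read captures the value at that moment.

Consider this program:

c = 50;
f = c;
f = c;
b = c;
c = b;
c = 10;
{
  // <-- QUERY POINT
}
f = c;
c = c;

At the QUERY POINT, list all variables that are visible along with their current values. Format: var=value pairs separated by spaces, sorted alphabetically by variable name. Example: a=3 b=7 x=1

Answer: b=50 c=10 f=50

Derivation:
Step 1: declare c=50 at depth 0
Step 2: declare f=(read c)=50 at depth 0
Step 3: declare f=(read c)=50 at depth 0
Step 4: declare b=(read c)=50 at depth 0
Step 5: declare c=(read b)=50 at depth 0
Step 6: declare c=10 at depth 0
Step 7: enter scope (depth=1)
Visible at query point: b=50 c=10 f=50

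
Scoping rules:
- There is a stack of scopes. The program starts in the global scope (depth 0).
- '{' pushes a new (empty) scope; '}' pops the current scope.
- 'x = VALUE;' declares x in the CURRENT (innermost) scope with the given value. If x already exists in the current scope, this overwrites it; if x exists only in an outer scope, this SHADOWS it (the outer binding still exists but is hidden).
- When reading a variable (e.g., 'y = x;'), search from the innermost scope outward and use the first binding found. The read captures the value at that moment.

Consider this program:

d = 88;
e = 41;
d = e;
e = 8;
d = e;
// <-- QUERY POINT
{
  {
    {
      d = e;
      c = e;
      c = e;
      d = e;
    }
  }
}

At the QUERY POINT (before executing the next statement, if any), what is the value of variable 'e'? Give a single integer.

Step 1: declare d=88 at depth 0
Step 2: declare e=41 at depth 0
Step 3: declare d=(read e)=41 at depth 0
Step 4: declare e=8 at depth 0
Step 5: declare d=(read e)=8 at depth 0
Visible at query point: d=8 e=8

Answer: 8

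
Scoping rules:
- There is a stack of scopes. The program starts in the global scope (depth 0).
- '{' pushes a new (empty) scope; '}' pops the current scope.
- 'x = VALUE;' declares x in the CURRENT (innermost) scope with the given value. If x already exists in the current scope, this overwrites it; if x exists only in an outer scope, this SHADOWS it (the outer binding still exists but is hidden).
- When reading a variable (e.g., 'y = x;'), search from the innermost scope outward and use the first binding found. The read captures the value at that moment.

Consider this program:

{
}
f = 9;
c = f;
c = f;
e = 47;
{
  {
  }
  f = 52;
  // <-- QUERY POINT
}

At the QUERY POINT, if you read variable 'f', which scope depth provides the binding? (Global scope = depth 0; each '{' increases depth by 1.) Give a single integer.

Step 1: enter scope (depth=1)
Step 2: exit scope (depth=0)
Step 3: declare f=9 at depth 0
Step 4: declare c=(read f)=9 at depth 0
Step 5: declare c=(read f)=9 at depth 0
Step 6: declare e=47 at depth 0
Step 7: enter scope (depth=1)
Step 8: enter scope (depth=2)
Step 9: exit scope (depth=1)
Step 10: declare f=52 at depth 1
Visible at query point: c=9 e=47 f=52

Answer: 1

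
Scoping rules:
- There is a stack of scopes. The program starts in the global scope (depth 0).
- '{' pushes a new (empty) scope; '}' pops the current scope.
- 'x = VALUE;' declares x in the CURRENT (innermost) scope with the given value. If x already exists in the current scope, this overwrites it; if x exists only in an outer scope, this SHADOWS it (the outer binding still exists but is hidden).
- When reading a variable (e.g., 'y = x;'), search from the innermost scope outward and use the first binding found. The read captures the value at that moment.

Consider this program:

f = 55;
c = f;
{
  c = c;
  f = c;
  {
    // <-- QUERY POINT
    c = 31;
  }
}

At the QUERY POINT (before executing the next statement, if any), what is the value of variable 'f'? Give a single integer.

Step 1: declare f=55 at depth 0
Step 2: declare c=(read f)=55 at depth 0
Step 3: enter scope (depth=1)
Step 4: declare c=(read c)=55 at depth 1
Step 5: declare f=(read c)=55 at depth 1
Step 6: enter scope (depth=2)
Visible at query point: c=55 f=55

Answer: 55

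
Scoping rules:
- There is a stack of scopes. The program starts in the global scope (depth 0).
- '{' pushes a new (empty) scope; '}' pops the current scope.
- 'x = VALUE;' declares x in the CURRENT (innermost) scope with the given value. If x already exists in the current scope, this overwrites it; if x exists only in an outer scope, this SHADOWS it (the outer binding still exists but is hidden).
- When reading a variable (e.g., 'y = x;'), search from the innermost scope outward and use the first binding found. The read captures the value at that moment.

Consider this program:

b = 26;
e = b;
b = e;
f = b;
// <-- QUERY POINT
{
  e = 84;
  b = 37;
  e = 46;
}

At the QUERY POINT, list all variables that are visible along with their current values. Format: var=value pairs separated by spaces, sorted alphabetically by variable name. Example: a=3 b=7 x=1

Answer: b=26 e=26 f=26

Derivation:
Step 1: declare b=26 at depth 0
Step 2: declare e=(read b)=26 at depth 0
Step 3: declare b=(read e)=26 at depth 0
Step 4: declare f=(read b)=26 at depth 0
Visible at query point: b=26 e=26 f=26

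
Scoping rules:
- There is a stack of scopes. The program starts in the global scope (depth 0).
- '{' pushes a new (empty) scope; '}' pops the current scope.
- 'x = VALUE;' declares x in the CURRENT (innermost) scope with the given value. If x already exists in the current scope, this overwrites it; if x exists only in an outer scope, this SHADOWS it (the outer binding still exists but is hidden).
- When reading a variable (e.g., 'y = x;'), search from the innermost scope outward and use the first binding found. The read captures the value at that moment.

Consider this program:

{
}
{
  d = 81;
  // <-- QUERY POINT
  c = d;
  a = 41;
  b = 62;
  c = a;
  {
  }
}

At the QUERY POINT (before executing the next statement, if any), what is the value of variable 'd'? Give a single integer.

Step 1: enter scope (depth=1)
Step 2: exit scope (depth=0)
Step 3: enter scope (depth=1)
Step 4: declare d=81 at depth 1
Visible at query point: d=81

Answer: 81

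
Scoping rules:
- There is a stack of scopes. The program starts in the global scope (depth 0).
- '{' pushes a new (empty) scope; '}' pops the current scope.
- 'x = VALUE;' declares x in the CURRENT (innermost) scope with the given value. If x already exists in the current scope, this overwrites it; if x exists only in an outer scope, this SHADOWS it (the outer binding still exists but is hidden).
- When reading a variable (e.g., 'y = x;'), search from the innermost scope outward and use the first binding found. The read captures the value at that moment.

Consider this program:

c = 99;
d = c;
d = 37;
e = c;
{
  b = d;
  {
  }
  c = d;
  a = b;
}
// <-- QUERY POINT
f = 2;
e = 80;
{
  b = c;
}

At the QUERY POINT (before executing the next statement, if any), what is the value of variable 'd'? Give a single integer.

Answer: 37

Derivation:
Step 1: declare c=99 at depth 0
Step 2: declare d=(read c)=99 at depth 0
Step 3: declare d=37 at depth 0
Step 4: declare e=(read c)=99 at depth 0
Step 5: enter scope (depth=1)
Step 6: declare b=(read d)=37 at depth 1
Step 7: enter scope (depth=2)
Step 8: exit scope (depth=1)
Step 9: declare c=(read d)=37 at depth 1
Step 10: declare a=(read b)=37 at depth 1
Step 11: exit scope (depth=0)
Visible at query point: c=99 d=37 e=99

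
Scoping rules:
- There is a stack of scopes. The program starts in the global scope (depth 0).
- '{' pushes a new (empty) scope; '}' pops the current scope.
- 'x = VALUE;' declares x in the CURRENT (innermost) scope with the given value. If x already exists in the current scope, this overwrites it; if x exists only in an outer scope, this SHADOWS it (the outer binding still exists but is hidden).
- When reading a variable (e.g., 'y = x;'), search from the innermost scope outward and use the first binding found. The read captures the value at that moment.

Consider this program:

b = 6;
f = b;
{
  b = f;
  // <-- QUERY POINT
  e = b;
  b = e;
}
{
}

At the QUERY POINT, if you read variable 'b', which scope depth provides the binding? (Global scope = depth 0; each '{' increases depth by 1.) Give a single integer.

Step 1: declare b=6 at depth 0
Step 2: declare f=(read b)=6 at depth 0
Step 3: enter scope (depth=1)
Step 4: declare b=(read f)=6 at depth 1
Visible at query point: b=6 f=6

Answer: 1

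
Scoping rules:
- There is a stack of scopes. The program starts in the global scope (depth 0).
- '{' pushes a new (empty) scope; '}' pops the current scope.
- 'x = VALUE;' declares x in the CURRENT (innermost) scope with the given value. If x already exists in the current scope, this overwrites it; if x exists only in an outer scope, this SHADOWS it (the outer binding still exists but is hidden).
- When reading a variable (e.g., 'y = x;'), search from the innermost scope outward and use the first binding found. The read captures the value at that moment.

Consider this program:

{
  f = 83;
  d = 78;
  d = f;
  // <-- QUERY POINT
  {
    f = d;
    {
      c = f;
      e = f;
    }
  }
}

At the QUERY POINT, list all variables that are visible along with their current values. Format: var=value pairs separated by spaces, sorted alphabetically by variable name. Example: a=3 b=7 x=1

Answer: d=83 f=83

Derivation:
Step 1: enter scope (depth=1)
Step 2: declare f=83 at depth 1
Step 3: declare d=78 at depth 1
Step 4: declare d=(read f)=83 at depth 1
Visible at query point: d=83 f=83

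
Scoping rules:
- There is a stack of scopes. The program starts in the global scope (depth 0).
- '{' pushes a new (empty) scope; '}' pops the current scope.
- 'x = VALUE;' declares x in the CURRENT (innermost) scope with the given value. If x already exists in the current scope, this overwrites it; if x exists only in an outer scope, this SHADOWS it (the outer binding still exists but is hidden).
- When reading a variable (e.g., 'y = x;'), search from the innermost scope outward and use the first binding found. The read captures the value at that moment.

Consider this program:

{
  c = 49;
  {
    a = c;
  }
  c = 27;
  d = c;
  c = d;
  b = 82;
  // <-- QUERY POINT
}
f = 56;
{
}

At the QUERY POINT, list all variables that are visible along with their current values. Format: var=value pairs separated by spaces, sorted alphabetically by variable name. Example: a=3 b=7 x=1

Step 1: enter scope (depth=1)
Step 2: declare c=49 at depth 1
Step 3: enter scope (depth=2)
Step 4: declare a=(read c)=49 at depth 2
Step 5: exit scope (depth=1)
Step 6: declare c=27 at depth 1
Step 7: declare d=(read c)=27 at depth 1
Step 8: declare c=(read d)=27 at depth 1
Step 9: declare b=82 at depth 1
Visible at query point: b=82 c=27 d=27

Answer: b=82 c=27 d=27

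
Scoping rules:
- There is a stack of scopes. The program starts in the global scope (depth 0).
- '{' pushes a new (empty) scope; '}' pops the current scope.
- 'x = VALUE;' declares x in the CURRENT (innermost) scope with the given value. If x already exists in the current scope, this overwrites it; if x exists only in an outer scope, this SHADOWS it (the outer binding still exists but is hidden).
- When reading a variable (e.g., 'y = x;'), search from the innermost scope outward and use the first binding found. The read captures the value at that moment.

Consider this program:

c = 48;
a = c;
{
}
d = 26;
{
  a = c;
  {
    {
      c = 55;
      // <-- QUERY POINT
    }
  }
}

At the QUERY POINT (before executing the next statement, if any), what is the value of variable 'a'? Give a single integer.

Step 1: declare c=48 at depth 0
Step 2: declare a=(read c)=48 at depth 0
Step 3: enter scope (depth=1)
Step 4: exit scope (depth=0)
Step 5: declare d=26 at depth 0
Step 6: enter scope (depth=1)
Step 7: declare a=(read c)=48 at depth 1
Step 8: enter scope (depth=2)
Step 9: enter scope (depth=3)
Step 10: declare c=55 at depth 3
Visible at query point: a=48 c=55 d=26

Answer: 48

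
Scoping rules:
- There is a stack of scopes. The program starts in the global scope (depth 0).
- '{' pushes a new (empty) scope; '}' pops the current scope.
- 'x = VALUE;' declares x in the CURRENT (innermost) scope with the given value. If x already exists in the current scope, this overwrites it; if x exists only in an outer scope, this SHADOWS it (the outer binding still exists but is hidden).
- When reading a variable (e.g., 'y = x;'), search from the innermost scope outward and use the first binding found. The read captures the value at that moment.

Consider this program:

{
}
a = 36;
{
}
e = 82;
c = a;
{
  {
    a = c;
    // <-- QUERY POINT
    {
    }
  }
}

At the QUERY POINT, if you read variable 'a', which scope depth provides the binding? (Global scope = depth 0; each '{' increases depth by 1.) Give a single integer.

Answer: 2

Derivation:
Step 1: enter scope (depth=1)
Step 2: exit scope (depth=0)
Step 3: declare a=36 at depth 0
Step 4: enter scope (depth=1)
Step 5: exit scope (depth=0)
Step 6: declare e=82 at depth 0
Step 7: declare c=(read a)=36 at depth 0
Step 8: enter scope (depth=1)
Step 9: enter scope (depth=2)
Step 10: declare a=(read c)=36 at depth 2
Visible at query point: a=36 c=36 e=82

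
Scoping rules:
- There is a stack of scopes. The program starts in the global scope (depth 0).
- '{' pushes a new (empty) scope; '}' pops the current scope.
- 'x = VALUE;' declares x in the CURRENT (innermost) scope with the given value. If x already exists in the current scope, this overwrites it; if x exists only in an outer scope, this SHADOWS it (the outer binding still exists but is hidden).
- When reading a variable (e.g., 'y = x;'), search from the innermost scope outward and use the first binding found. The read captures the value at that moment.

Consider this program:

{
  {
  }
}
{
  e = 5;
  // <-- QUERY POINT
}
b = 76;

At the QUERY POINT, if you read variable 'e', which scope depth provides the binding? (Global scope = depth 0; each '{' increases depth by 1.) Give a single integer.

Answer: 1

Derivation:
Step 1: enter scope (depth=1)
Step 2: enter scope (depth=2)
Step 3: exit scope (depth=1)
Step 4: exit scope (depth=0)
Step 5: enter scope (depth=1)
Step 6: declare e=5 at depth 1
Visible at query point: e=5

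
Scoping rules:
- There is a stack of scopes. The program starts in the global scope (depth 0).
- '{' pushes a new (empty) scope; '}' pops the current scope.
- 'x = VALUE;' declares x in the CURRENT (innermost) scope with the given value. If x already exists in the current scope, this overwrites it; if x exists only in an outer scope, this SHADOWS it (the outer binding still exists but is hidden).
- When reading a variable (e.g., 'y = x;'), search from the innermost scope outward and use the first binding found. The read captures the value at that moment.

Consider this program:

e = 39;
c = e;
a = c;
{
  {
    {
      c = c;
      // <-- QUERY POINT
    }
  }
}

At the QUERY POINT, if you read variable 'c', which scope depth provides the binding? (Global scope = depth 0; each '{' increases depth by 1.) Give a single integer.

Step 1: declare e=39 at depth 0
Step 2: declare c=(read e)=39 at depth 0
Step 3: declare a=(read c)=39 at depth 0
Step 4: enter scope (depth=1)
Step 5: enter scope (depth=2)
Step 6: enter scope (depth=3)
Step 7: declare c=(read c)=39 at depth 3
Visible at query point: a=39 c=39 e=39

Answer: 3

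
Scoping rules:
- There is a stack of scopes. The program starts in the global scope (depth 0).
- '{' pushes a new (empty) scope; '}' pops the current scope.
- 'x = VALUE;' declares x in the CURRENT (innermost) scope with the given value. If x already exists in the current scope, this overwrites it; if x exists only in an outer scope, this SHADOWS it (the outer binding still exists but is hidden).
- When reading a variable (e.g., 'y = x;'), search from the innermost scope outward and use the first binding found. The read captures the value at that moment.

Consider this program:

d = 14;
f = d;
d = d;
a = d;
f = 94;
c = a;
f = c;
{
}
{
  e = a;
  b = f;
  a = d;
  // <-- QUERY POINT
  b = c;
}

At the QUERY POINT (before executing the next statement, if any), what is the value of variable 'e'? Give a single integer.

Step 1: declare d=14 at depth 0
Step 2: declare f=(read d)=14 at depth 0
Step 3: declare d=(read d)=14 at depth 0
Step 4: declare a=(read d)=14 at depth 0
Step 5: declare f=94 at depth 0
Step 6: declare c=(read a)=14 at depth 0
Step 7: declare f=(read c)=14 at depth 0
Step 8: enter scope (depth=1)
Step 9: exit scope (depth=0)
Step 10: enter scope (depth=1)
Step 11: declare e=(read a)=14 at depth 1
Step 12: declare b=(read f)=14 at depth 1
Step 13: declare a=(read d)=14 at depth 1
Visible at query point: a=14 b=14 c=14 d=14 e=14 f=14

Answer: 14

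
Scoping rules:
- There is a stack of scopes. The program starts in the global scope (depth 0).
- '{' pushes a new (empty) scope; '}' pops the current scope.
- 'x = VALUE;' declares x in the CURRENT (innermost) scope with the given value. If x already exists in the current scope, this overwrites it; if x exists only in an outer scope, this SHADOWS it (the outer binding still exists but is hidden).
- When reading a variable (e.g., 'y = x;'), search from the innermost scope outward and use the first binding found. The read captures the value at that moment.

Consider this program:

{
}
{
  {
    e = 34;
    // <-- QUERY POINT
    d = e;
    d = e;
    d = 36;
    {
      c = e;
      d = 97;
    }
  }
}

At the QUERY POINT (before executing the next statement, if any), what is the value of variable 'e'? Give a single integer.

Step 1: enter scope (depth=1)
Step 2: exit scope (depth=0)
Step 3: enter scope (depth=1)
Step 4: enter scope (depth=2)
Step 5: declare e=34 at depth 2
Visible at query point: e=34

Answer: 34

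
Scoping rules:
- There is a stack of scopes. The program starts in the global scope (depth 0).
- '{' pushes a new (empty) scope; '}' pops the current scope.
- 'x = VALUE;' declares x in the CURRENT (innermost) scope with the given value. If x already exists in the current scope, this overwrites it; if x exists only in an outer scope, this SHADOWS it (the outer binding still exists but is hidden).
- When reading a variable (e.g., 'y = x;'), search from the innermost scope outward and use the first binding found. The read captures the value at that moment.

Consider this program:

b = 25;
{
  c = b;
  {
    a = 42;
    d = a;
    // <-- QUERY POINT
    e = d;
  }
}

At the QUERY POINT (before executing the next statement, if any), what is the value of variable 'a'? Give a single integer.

Answer: 42

Derivation:
Step 1: declare b=25 at depth 0
Step 2: enter scope (depth=1)
Step 3: declare c=(read b)=25 at depth 1
Step 4: enter scope (depth=2)
Step 5: declare a=42 at depth 2
Step 6: declare d=(read a)=42 at depth 2
Visible at query point: a=42 b=25 c=25 d=42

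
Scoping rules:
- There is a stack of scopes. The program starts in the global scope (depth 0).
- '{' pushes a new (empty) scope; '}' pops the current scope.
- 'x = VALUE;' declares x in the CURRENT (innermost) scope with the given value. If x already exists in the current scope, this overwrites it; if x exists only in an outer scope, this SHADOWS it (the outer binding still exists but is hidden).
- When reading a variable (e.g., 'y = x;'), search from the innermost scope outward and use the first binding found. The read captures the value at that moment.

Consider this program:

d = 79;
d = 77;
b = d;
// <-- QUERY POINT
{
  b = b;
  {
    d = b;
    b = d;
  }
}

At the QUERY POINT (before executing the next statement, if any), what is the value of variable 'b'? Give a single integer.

Step 1: declare d=79 at depth 0
Step 2: declare d=77 at depth 0
Step 3: declare b=(read d)=77 at depth 0
Visible at query point: b=77 d=77

Answer: 77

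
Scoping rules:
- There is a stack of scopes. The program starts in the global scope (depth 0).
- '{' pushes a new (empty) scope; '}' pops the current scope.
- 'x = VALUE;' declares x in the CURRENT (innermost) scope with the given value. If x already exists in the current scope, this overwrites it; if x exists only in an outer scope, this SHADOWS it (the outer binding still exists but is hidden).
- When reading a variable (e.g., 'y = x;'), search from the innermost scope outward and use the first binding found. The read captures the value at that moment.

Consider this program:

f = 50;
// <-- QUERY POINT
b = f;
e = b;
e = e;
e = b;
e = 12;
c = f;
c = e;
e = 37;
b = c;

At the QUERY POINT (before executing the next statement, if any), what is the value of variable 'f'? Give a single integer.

Step 1: declare f=50 at depth 0
Visible at query point: f=50

Answer: 50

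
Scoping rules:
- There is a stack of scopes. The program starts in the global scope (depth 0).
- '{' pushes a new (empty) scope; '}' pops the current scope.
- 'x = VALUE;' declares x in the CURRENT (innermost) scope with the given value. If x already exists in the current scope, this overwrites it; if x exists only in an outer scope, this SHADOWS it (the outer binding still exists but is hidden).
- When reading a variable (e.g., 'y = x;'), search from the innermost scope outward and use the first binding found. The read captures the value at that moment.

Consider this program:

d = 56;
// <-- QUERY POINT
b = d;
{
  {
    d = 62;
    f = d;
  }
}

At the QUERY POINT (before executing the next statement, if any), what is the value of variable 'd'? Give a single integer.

Answer: 56

Derivation:
Step 1: declare d=56 at depth 0
Visible at query point: d=56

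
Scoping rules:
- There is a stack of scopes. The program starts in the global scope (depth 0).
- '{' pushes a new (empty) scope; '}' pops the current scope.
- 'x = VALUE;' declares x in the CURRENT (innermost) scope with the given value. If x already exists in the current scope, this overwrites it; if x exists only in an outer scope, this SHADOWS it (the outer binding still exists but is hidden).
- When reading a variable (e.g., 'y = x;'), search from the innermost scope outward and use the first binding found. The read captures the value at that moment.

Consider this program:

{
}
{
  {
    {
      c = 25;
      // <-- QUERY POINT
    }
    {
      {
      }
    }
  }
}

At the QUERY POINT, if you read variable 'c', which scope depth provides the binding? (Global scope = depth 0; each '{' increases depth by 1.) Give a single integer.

Step 1: enter scope (depth=1)
Step 2: exit scope (depth=0)
Step 3: enter scope (depth=1)
Step 4: enter scope (depth=2)
Step 5: enter scope (depth=3)
Step 6: declare c=25 at depth 3
Visible at query point: c=25

Answer: 3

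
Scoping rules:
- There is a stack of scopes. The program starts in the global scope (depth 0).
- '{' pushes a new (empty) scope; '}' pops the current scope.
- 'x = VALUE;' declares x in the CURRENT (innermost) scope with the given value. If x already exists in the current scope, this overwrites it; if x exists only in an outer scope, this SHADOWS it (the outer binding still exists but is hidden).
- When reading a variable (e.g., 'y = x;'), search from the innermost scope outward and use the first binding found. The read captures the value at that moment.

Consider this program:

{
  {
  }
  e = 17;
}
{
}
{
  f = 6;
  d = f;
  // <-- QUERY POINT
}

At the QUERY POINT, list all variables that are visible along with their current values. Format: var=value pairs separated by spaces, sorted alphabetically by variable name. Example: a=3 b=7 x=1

Answer: d=6 f=6

Derivation:
Step 1: enter scope (depth=1)
Step 2: enter scope (depth=2)
Step 3: exit scope (depth=1)
Step 4: declare e=17 at depth 1
Step 5: exit scope (depth=0)
Step 6: enter scope (depth=1)
Step 7: exit scope (depth=0)
Step 8: enter scope (depth=1)
Step 9: declare f=6 at depth 1
Step 10: declare d=(read f)=6 at depth 1
Visible at query point: d=6 f=6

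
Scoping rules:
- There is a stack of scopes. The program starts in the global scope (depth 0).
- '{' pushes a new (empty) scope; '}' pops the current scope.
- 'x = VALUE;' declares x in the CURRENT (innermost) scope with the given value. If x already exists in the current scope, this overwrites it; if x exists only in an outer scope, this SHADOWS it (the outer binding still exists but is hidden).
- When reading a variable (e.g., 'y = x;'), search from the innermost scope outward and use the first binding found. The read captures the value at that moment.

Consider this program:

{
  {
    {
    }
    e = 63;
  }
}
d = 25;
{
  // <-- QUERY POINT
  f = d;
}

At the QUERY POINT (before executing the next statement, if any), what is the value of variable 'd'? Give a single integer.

Answer: 25

Derivation:
Step 1: enter scope (depth=1)
Step 2: enter scope (depth=2)
Step 3: enter scope (depth=3)
Step 4: exit scope (depth=2)
Step 5: declare e=63 at depth 2
Step 6: exit scope (depth=1)
Step 7: exit scope (depth=0)
Step 8: declare d=25 at depth 0
Step 9: enter scope (depth=1)
Visible at query point: d=25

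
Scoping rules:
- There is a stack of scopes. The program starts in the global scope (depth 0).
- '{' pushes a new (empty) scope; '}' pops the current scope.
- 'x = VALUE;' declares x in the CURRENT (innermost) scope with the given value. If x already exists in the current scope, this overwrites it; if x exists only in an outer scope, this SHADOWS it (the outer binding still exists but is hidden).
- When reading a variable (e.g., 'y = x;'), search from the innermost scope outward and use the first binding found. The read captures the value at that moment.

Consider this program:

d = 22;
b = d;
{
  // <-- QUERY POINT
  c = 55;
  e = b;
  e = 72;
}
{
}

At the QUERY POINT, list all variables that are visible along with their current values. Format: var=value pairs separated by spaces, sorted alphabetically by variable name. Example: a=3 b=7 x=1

Answer: b=22 d=22

Derivation:
Step 1: declare d=22 at depth 0
Step 2: declare b=(read d)=22 at depth 0
Step 3: enter scope (depth=1)
Visible at query point: b=22 d=22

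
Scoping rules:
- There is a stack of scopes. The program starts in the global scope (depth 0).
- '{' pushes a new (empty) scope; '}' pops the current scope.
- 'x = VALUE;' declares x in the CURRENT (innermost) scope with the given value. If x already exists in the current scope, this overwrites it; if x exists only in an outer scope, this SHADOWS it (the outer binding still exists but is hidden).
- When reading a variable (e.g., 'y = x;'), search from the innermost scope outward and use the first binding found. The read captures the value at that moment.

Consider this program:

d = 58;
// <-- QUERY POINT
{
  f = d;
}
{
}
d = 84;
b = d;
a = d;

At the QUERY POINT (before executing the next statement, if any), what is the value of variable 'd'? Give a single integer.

Step 1: declare d=58 at depth 0
Visible at query point: d=58

Answer: 58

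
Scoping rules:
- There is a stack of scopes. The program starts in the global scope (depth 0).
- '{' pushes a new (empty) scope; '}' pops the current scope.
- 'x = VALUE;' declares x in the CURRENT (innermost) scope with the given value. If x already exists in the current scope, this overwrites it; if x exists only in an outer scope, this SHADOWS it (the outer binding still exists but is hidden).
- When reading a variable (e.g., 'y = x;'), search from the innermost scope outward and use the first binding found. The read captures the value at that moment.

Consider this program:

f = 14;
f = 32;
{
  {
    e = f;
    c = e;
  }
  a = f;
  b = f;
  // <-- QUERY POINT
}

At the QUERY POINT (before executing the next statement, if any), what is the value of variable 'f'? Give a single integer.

Answer: 32

Derivation:
Step 1: declare f=14 at depth 0
Step 2: declare f=32 at depth 0
Step 3: enter scope (depth=1)
Step 4: enter scope (depth=2)
Step 5: declare e=(read f)=32 at depth 2
Step 6: declare c=(read e)=32 at depth 2
Step 7: exit scope (depth=1)
Step 8: declare a=(read f)=32 at depth 1
Step 9: declare b=(read f)=32 at depth 1
Visible at query point: a=32 b=32 f=32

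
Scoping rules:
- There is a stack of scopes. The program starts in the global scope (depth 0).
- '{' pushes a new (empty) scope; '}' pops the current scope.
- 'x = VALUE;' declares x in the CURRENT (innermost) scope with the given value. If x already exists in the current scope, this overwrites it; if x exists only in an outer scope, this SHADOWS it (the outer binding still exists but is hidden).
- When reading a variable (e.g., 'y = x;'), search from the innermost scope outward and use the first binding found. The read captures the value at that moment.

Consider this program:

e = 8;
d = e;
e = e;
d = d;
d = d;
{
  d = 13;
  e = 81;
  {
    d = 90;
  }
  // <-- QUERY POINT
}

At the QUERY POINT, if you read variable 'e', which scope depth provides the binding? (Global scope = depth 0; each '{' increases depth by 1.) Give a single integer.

Answer: 1

Derivation:
Step 1: declare e=8 at depth 0
Step 2: declare d=(read e)=8 at depth 0
Step 3: declare e=(read e)=8 at depth 0
Step 4: declare d=(read d)=8 at depth 0
Step 5: declare d=(read d)=8 at depth 0
Step 6: enter scope (depth=1)
Step 7: declare d=13 at depth 1
Step 8: declare e=81 at depth 1
Step 9: enter scope (depth=2)
Step 10: declare d=90 at depth 2
Step 11: exit scope (depth=1)
Visible at query point: d=13 e=81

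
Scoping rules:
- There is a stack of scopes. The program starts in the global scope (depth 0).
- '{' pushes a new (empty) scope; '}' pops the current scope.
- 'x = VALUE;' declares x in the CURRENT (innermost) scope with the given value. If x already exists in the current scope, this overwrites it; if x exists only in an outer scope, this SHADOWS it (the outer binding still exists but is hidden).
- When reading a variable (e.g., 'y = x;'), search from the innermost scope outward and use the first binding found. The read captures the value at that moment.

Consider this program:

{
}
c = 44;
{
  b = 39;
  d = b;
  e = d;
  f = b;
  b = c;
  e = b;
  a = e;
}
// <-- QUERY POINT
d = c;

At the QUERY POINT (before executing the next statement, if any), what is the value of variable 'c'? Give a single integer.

Answer: 44

Derivation:
Step 1: enter scope (depth=1)
Step 2: exit scope (depth=0)
Step 3: declare c=44 at depth 0
Step 4: enter scope (depth=1)
Step 5: declare b=39 at depth 1
Step 6: declare d=(read b)=39 at depth 1
Step 7: declare e=(read d)=39 at depth 1
Step 8: declare f=(read b)=39 at depth 1
Step 9: declare b=(read c)=44 at depth 1
Step 10: declare e=(read b)=44 at depth 1
Step 11: declare a=(read e)=44 at depth 1
Step 12: exit scope (depth=0)
Visible at query point: c=44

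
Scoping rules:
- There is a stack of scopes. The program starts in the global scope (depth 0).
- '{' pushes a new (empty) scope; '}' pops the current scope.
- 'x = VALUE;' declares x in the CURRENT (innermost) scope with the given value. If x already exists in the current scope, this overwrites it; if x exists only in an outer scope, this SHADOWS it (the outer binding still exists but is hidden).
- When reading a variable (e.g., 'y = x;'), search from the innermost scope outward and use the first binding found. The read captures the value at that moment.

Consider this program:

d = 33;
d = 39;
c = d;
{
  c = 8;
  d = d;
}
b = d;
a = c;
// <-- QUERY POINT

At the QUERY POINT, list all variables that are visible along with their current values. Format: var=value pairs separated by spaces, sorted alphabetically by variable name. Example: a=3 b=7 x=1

Step 1: declare d=33 at depth 0
Step 2: declare d=39 at depth 0
Step 3: declare c=(read d)=39 at depth 0
Step 4: enter scope (depth=1)
Step 5: declare c=8 at depth 1
Step 6: declare d=(read d)=39 at depth 1
Step 7: exit scope (depth=0)
Step 8: declare b=(read d)=39 at depth 0
Step 9: declare a=(read c)=39 at depth 0
Visible at query point: a=39 b=39 c=39 d=39

Answer: a=39 b=39 c=39 d=39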